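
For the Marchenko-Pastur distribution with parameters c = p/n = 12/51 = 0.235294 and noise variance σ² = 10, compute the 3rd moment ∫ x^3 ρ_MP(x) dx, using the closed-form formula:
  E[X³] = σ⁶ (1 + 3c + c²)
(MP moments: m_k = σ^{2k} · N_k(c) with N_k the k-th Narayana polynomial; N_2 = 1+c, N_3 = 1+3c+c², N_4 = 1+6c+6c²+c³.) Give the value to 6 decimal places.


E[X³] = σ⁶ (1 + 3c + c²) (third MP moment). With σ² = 10 (so σ⁶ = 1000) and c = 12/51 = 0.235294: E[X³] = 1000 · (1 + 3·0.235294 + (0.235294)²) = 1000 · 1.761246.

So E[X^3] = 1761.245675.


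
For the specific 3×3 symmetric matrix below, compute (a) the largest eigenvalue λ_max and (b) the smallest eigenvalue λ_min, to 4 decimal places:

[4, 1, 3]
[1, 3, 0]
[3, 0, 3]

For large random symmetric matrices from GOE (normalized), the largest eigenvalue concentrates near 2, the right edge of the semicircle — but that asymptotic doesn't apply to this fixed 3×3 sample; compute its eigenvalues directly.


Since M is real symmetric, all three eigenvalues are real; they are the roots of det(λI − M) = λ³ − (tr M) λ² + s λ − det M, where s is the sum of the principal 2×2 minors.
tr M = 4 + 3 + 3 = 10.
s = (4·3 − 1²) + (4·3 − 3²) + (3·3 − 0²) = 11 + 3 + 9 = 23.
det M (expand along row 1) = 4·9 − 1·3 + 3·(-9) = 6.
Characteristic polynomial: λ³ − 10λ² + 23λ − 6 = 0.
Substitute λ = y + (tr M)/3 = y + 3.333333 to remove the quadratic term: y³ + p·y + q = 0 with p = s − (tr M)²/3 = -10.333333 and q = −2(tr M)³/27 + (tr M)·s/3 − det M = -3.407407.
Three real roots ⇒ use the trigonometric (Viète) form: r = 2√(−p/3) = 3.711843, φ = arccos(3q/(p·r)) = arccos(0.266511) = 1.301025 rad.
y_k = r·cos(φ/3 − 2πk/3) for k = 0, 1, 2 gives y = 3.368229, -0.333333, -3.034895.
λ_k = y_k + 3.333333 gives λ = 6.7016, 3.0000, 0.2984 (check: the sum is 10.0000 = tr M).

Hence λ_max = 6.7016 and λ_min = 0.2984.


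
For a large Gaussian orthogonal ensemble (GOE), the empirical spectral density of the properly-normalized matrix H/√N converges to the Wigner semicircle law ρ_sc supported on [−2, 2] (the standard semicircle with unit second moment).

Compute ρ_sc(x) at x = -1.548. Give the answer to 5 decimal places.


ρ_sc(x) = (1/(2π)) √(4 − x²). With x = -1.548:
  4 − x² = 4 − (-1.548)² = 4 − 2.396304 = 1.603696.
  √(4 − x²) = 1.266371.
  1/(2π) = 0.159155.
  ρ_sc(-1.548) = 0.159155 · 1.266371 = 0.201549.

Rounded to 5 decimal places: ρ_sc(-1.548) ≈ 0.20155.


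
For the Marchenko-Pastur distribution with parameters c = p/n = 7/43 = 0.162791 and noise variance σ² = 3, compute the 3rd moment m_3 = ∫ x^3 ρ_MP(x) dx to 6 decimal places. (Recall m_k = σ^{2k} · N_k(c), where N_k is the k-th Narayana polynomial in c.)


E[X³] = σ⁶ (1 + 3c + c²) (third MP moment). With σ² = 3 (so σ⁶ = 27) and c = 7/43 = 0.162791: E[X³] = 27 · (1 + 3·0.162791 + (0.162791)²) = 27 · 1.514873.

So E[X^3] = 40.901568.


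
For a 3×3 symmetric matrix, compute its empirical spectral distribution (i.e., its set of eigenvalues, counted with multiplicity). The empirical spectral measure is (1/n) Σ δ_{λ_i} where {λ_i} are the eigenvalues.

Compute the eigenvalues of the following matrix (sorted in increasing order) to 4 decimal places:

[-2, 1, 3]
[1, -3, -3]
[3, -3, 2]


Since M is real symmetric, all three eigenvalues are real; they are the roots of det(λI − M) = λ³ − (tr M) λ² + s λ − det M, where s is the sum of the principal 2×2 minors.
tr M = -2 + (-3) + 2 = -3.
s = ((-2)·(-3) − 1²) + ((-2)·2 − 3²) + ((-3)·2 − (-3)²) = 5 + (-13) + (-15) = -23.
det M (expand along row 1) = (-2)·(-15) − 1·11 + 3·6 = 37.
Characteristic polynomial: λ³ + 3λ² − 23λ − 37 = 0.
Substitute λ = y + (tr M)/3 = y − 1.000000 to remove the quadratic term: y³ + p·y + q = 0 with p = s − (tr M)²/3 = -26.000000 and q = −2(tr M)³/27 + (tr M)·s/3 − det M = -12.000000.
Three real roots ⇒ use the trigonometric (Viète) form: r = 2√(−p/3) = 5.887841, φ = arccos(3q/(p·r)) = arccos(0.235165) = 1.333408 rad.
y_k = r·cos(φ/3 − 2πk/3) for k = 0, 1, 2 gives y = 5.315772, -0.465416, -4.850356.
λ_k = y_k − 1.000000 gives λ = 4.3158, -1.4654, -5.8504 (check: the sum is -3.0000 = tr M).

Eigenvalues sorted in increasing order: [-5.8504, -1.4654, 4.3158].


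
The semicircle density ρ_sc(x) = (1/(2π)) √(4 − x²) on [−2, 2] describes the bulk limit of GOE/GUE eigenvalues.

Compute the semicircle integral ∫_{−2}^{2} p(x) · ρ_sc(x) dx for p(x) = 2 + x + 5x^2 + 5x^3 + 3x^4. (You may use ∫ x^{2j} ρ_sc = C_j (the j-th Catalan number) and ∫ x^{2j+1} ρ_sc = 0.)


Write p(x) = Σ a_i x^i, split into monomials and integrate each against ρ_sc separately.
Using ∫ x^{2j} ρ_sc = C_j = (1/(j+1)) C(2j, j) (Catalan numbers) and ∫ x^{2j+1} ρ_sc = 0 (odd monomials vanish by symmetry):
  i = 0 (even): a_0 · C_{0} = 2 · 1 = 2
  i = 1 (odd): ∫ x^1 ρ_sc = 0 (vanishes)
  i = 2 (even): a_2 · C_{1} = 5 · 1 = 5
  i = 3 (odd): ∫ x^3 ρ_sc = 0 (vanishes)
  i = 4 (even): a_4 · C_{2} = 3 · 2 = 6

Summing the contributions: ∫_{−2}^{2} p(x) ρ_sc(x) dx = 2 + 5 + 6 = 13.


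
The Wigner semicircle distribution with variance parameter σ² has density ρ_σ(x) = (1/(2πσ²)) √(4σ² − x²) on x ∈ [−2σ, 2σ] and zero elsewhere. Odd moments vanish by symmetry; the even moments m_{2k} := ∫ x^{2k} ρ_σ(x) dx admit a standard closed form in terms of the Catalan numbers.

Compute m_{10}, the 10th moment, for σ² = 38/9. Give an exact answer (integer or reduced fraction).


By the scaled semicircle moment identity, m_{2k} = σ^{2k} · C_k with k = 5.
C_5 = (1/(k+1)) · C(2k, k) = (1/6) · C(10, 5) = (1/6) · 252 = 42.
σ^{2k} = (σ²)^k = (38/9)^5 = 79235168/59049.

Therefore m_{10} = σ^{10} · C_5 = (79235168/59049) · 42 = 1109292352/19683.


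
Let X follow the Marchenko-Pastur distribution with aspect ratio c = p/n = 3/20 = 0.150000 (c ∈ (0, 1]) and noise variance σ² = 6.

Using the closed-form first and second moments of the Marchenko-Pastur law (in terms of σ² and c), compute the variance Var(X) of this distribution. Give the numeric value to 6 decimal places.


Recall the MP moments m_1 = E[X] = σ² and m_2 = E[X²] = σ⁴ (1 + c).
m_1 = E[X] = σ² = 6, so m_1² = 36.
m_2 = E[X²] = σ⁴ (1 + c) = 36 · (1 + 0.150000) = 36 · 1.150000 = 41.400000.
(Note m_2 − m_1² simplifies to c · σ⁴ = 0.150000 · 36.)

Var(X) = m_2 − m_1² = 41.400000 − 36 = 5.400000.


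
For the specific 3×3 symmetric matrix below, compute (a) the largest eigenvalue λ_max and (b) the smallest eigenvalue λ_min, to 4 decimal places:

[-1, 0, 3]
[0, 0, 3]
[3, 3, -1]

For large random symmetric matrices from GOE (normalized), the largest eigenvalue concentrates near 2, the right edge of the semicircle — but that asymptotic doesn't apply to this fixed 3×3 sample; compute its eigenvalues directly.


Since M is real symmetric, all three eigenvalues are real; they are the roots of det(λI − M) = λ³ − (tr M) λ² + s λ − det M, where s is the sum of the principal 2×2 minors.
tr M = -1 + 0 + (-1) = -2.
s = ((-1)·0 − 0²) + ((-1)·(-1) − 3²) + (0·(-1) − 3²) = 0 + (-8) + (-9) = -17.
det M (expand along row 1) = (-1)·(-9) − 0·(-9) + 3·0 = 9.
Characteristic polynomial: λ³ + 2λ² − 17λ − 9 = 0.
Substitute λ = y + (tr M)/3 = y − 0.666667 to remove the quadratic term: y³ + p·y + q = 0 with p = s − (tr M)²/3 = -18.333333 and q = −2(tr M)³/27 + (tr M)·s/3 − det M = 2.925926.
Three real roots ⇒ use the trigonometric (Viète) form: r = 2√(−p/3) = 4.944132, φ = arccos(3q/(p·r)) = arccos(-0.096840) = 1.667788 rad.
y_k = r·cos(φ/3 − 2πk/3) for k = 0, 1, 2 gives y = 4.199597, 0.159819, -4.359416.
λ_k = y_k − 0.666667 gives λ = 3.5329, -0.5068, -5.0261 (check: the sum is -2.0000 = tr M).

Hence λ_max = 3.5329 and λ_min = -5.0261.


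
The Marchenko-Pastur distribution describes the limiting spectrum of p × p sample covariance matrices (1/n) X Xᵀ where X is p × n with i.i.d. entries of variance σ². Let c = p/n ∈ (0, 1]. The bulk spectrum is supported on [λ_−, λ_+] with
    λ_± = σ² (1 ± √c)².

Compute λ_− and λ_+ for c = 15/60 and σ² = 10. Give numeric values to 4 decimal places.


c = 15/60 = 0.250000; √c = 0.500000.
λ_− = σ² (1 − √c)² = 10 · (1 − 0.500000)² = 10 · (0.500000)² = 2.500000.
λ_+ = σ² (1 + √c)² = 10 · (1 + 0.500000)² = 10 · (1.500000)² = 22.500000.

Rounded to 4 decimal places: λ_− ≈ 2.5000, λ_+ ≈ 22.5000.


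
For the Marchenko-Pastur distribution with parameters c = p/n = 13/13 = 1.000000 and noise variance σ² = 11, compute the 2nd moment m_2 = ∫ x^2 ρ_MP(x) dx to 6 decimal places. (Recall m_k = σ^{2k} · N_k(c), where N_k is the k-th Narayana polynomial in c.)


E[X²] = σ⁴ (1 + c) (second MP moment). With σ² = 11 (so σ⁴ = 121) and c = 13/13 = 1.000000: E[X²] = 121 · (1 + 1.000000) = 121 · 2.000000.

So E[X^2] = 242.000000.


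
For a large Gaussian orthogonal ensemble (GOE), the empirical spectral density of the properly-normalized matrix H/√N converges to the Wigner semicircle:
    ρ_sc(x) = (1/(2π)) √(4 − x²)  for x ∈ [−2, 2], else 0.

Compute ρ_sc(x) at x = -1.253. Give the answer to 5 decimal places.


ρ_sc(x) = (1/(2π)) √(4 − x²). With x = -1.253:
  4 − x² = 4 − (-1.253)² = 4 − 1.570009 = 2.429991.
  √(4 − x²) = 1.558843.
  1/(2π) = 0.159155.
  ρ_sc(-1.253) = 0.159155 · 1.558843 = 0.248098.

Rounded to 5 decimal places: ρ_sc(-1.253) ≈ 0.24810.


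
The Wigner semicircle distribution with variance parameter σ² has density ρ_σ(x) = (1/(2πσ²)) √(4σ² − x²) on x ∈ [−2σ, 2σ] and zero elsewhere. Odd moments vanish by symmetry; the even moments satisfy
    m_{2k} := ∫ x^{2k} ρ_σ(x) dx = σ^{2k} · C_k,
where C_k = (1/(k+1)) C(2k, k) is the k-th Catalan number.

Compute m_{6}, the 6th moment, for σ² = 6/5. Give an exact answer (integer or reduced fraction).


By the scaled semicircle moment identity, m_{2k} = σ^{2k} · C_k with k = 3.
C_3 = (1/(k+1)) · C(2k, k) = (1/4) · C(6, 3) = (1/4) · 20 = 5.
σ^{2k} = (σ²)^k = (6/5)^3 = 216/125.

Therefore m_{6} = σ^{6} · C_3 = (216/125) · 5 = 216/25.


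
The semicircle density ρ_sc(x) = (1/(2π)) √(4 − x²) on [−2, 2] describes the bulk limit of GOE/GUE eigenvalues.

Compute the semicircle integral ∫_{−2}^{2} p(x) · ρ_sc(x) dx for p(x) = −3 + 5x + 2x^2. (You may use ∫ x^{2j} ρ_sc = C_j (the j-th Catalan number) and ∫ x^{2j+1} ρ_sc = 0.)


Write p(x) = Σ a_i x^i, split into monomials and integrate each against ρ_sc separately.
Using ∫ x^{2j} ρ_sc = C_j = (1/(j+1)) C(2j, j) (Catalan numbers) and ∫ x^{2j+1} ρ_sc = 0 (odd monomials vanish by symmetry):
  i = 0 (even): a_0 · C_{0} = -3 · 1 = -3
  i = 1 (odd): ∫ x^1 ρ_sc = 0 (vanishes)
  i = 2 (even): a_2 · C_{1} = 2 · 1 = 2

Summing the contributions: ∫_{−2}^{2} p(x) ρ_sc(x) dx = (-3) + 2 = -1.


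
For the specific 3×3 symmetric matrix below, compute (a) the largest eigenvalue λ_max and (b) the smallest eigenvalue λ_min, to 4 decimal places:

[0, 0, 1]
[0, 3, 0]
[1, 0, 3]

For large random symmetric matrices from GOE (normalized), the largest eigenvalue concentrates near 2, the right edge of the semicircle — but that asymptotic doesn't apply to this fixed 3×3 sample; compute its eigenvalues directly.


Since M is real symmetric, all three eigenvalues are real; they are the roots of det(λI − M) = λ³ − (tr M) λ² + s λ − det M, where s is the sum of the principal 2×2 minors.
tr M = 0 + 3 + 3 = 6.
s = (0·3 − 0²) + (0·3 − 1²) + (3·3 − 0²) = 0 + (-1) + 9 = 8.
det M (expand along row 1) = 0·9 − 0·0 + 1·(-3) = -3.
Characteristic polynomial: λ³ − 6λ² + 8λ + 3 = 0.
Substitute λ = y + (tr M)/3 = y + 2.000000 to remove the quadratic term: y³ + p·y + q = 0 with p = s − (tr M)²/3 = -4.000000 and q = −2(tr M)³/27 + (tr M)·s/3 − det M = 3.000000.
Three real roots ⇒ use the trigonometric (Viète) form: r = 2√(−p/3) = 2.309401, φ = arccos(3q/(p·r)) = arccos(-0.974279) = 2.914294 rad.
y_k = r·cos(φ/3 − 2πk/3) for k = 0, 1, 2 gives y = 1.302776, 1.000000, -2.302776.
λ_k = y_k + 2.000000 gives λ = 3.3028, 3.0000, -0.3028 (check: the sum is 6.0000 = tr M).

Hence λ_max = 3.3028 and λ_min = -0.3028.


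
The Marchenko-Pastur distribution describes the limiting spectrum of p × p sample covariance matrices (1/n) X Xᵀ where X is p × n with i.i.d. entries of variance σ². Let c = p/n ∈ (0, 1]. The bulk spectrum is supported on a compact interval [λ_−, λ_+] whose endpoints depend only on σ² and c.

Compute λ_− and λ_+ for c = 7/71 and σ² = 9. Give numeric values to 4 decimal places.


c = 7/71 = 0.098592; √c = 0.313993.
λ_− = σ² (1 − √c)² = 9 · (1 − 0.313993)² = 9 · (0.686007)² = 4.235452.
λ_+ = σ² (1 + √c)² = 9 · (1 + 0.313993)² = 9 · (1.313993)² = 15.539196.

Rounded to 4 decimal places: λ_− ≈ 4.2355, λ_+ ≈ 15.5392.


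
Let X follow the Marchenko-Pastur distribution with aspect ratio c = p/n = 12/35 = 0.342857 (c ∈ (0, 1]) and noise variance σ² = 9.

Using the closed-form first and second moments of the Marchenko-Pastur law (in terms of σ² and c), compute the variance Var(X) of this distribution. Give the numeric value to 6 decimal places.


Recall the MP moments m_1 = E[X] = σ² and m_2 = E[X²] = σ⁴ (1 + c).
m_1 = E[X] = σ² = 9, so m_1² = 81.
m_2 = E[X²] = σ⁴ (1 + c) = 81 · (1 + 0.342857) = 81 · 1.342857 = 108.771429.
(Note m_2 − m_1² simplifies to c · σ⁴ = 0.342857 · 81.)

Var(X) = m_2 − m_1² = 108.771429 − 81 = 27.771429.


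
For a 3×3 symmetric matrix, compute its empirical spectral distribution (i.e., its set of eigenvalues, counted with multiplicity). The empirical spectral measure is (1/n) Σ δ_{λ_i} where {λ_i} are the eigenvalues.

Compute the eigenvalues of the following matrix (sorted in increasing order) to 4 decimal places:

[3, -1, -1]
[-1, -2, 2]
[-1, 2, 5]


Since M is real symmetric, all three eigenvalues are real; they are the roots of det(λI − M) = λ³ − (tr M) λ² + s λ − det M, where s is the sum of the principal 2×2 minors.
tr M = 3 + (-2) + 5 = 6.
s = (3·(-2) − (-1)²) + (3·5 − (-1)²) + ((-2)·5 − 2²) = -7 + 14 + (-14) = -7.
det M (expand along row 1) = 3·(-14) − (-1)·(-3) + (-1)·(-4) = -41.
Characteristic polynomial: λ³ − 6λ² − 7λ + 41 = 0.
Substitute λ = y + (tr M)/3 = y + 2.000000 to remove the quadratic term: y³ + p·y + q = 0 with p = s − (tr M)²/3 = -19.000000 and q = −2(tr M)³/27 + (tr M)·s/3 − det M = 11.000000.
Three real roots ⇒ use the trigonometric (Viète) form: r = 2√(−p/3) = 5.033223, φ = arccos(3q/(p·r)) = arccos(-0.345076) = 1.923116 rad.
y_k = r·cos(φ/3 − 2πk/3) for k = 0, 1, 2 gives y = 4.034003, 0.589743, -4.623746.
λ_k = y_k + 2.000000 gives λ = 6.0340, 2.5897, -2.6237 (check: the sum is 6.0000 = tr M).

Eigenvalues sorted in increasing order: [-2.6237, 2.5897, 6.0340].


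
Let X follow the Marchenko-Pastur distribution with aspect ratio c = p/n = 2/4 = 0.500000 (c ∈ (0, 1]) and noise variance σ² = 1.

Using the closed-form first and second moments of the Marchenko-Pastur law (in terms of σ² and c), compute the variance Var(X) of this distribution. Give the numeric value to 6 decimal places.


Recall the MP moments m_1 = E[X] = σ² and m_2 = E[X²] = σ⁴ (1 + c).
m_1 = E[X] = σ² = 1, so m_1² = 1.
m_2 = E[X²] = σ⁴ (1 + c) = 1 · (1 + 0.500000) = 1 · 1.500000 = 1.500000.
(Note m_2 − m_1² simplifies to c · σ⁴ = 0.500000 · 1.)

Var(X) = m_2 − m_1² = 1.500000 − 1 = 0.500000.


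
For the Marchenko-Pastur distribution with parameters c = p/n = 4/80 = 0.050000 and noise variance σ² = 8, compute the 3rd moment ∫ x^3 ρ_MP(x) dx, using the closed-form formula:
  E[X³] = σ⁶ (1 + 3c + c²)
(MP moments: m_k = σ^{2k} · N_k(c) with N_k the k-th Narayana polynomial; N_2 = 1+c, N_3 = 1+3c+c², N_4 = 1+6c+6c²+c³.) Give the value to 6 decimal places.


E[X³] = σ⁶ (1 + 3c + c²) (third MP moment). With σ² = 8 (so σ⁶ = 512) and c = 4/80 = 0.050000: E[X³] = 512 · (1 + 3·0.050000 + (0.050000)²) = 512 · 1.152500.

So E[X^3] = 590.080000.


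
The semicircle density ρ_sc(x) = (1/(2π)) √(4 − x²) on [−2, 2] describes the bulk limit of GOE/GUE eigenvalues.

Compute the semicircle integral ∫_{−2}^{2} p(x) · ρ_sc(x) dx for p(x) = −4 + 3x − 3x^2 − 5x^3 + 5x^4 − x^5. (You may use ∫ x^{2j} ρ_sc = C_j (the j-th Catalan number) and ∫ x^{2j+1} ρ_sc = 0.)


Write p(x) = Σ a_i x^i, split into monomials and integrate each against ρ_sc separately.
Using ∫ x^{2j} ρ_sc = C_j = (1/(j+1)) C(2j, j) (Catalan numbers) and ∫ x^{2j+1} ρ_sc = 0 (odd monomials vanish by symmetry):
  i = 0 (even): a_0 · C_{0} = -4 · 1 = -4
  i = 1 (odd): ∫ x^1 ρ_sc = 0 (vanishes)
  i = 2 (even): a_2 · C_{1} = -3 · 1 = -3
  i = 3 (odd): ∫ x^3 ρ_sc = 0 (vanishes)
  i = 4 (even): a_4 · C_{2} = 5 · 2 = 10
  i = 5 (odd): ∫ x^5 ρ_sc = 0 (vanishes)

Summing the contributions: ∫_{−2}^{2} p(x) ρ_sc(x) dx = (-4) + (-3) + 10 = 3.


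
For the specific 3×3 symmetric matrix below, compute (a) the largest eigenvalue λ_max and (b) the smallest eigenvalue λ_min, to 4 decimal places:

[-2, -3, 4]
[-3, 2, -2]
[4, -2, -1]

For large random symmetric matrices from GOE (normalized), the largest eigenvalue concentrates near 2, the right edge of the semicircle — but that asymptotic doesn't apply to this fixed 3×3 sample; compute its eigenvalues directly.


Since M is real symmetric, all three eigenvalues are real; they are the roots of det(λI − M) = λ³ − (tr M) λ² + s λ − det M, where s is the sum of the principal 2×2 minors.
tr M = -2 + 2 + (-1) = -1.
s = ((-2)·2 − (-3)²) + ((-2)·(-1) − 4²) + (2·(-1) − (-2)²) = -13 + (-14) + (-6) = -33.
det M (expand along row 1) = (-2)·(-6) − (-3)·11 + 4·(-2) = 37.
Characteristic polynomial: λ³ + λ² − 33λ − 37 = 0.
Substitute λ = y + (tr M)/3 = y − 0.333333 to remove the quadratic term: y³ + p·y + q = 0 with p = s − (tr M)²/3 = -33.333333 and q = −2(tr M)³/27 + (tr M)·s/3 − det M = -25.925926.
Three real roots ⇒ use the trigonometric (Viète) form: r = 2√(−p/3) = 6.666667, φ = arccos(3q/(p·r)) = arccos(0.350000) = 1.213225 rad.
y_k = r·cos(φ/3 − 2πk/3) for k = 0, 1, 2 gives y = 6.128902, -0.792722, -5.336180.
λ_k = y_k − 0.333333 gives λ = 5.7956, -1.1261, -5.6695 (check: the sum is -1.0000 = tr M).

Hence λ_max = 5.7956 and λ_min = -5.6695.


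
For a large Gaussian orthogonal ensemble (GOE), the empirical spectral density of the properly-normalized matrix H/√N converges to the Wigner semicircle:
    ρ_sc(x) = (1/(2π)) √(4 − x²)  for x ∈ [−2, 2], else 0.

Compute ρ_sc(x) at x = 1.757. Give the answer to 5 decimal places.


ρ_sc(x) = (1/(2π)) √(4 − x²). With x = 1.757:
  4 − x² = 4 − (1.757)² = 4 − 3.087049 = 0.912951.
  √(4 − x²) = 0.955485.
  1/(2π) = 0.159155.
  ρ_sc(1.757) = 0.159155 · 0.955485 = 0.152070.

Rounded to 5 decimal places: ρ_sc(1.757) ≈ 0.15207.


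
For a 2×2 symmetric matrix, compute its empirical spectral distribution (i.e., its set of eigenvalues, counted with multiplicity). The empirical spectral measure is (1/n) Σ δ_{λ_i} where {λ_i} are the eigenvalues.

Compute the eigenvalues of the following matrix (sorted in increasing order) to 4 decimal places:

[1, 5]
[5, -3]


Since M is real symmetric, both eigenvalues are real; they are the roots of det(λI − M) = λ² − (tr M) λ + det M.
tr M = 1 + (-3) = -2.
det M = 1·(-3) − 5² = -3 − 25 = -28.
Characteristic polynomial: λ² + 2λ − 28 = 0.
Discriminant Δ = (tr M)² − 4·det M = 4 − (-112) = 116; √Δ = 10.770330.
λ = (tr M ± √Δ)/2 = (-2 ± 10.770330)/2, giving (tr M − √Δ)/2 = -6.3852 and (tr M + √Δ)/2 = 4.3852.

Eigenvalues sorted in increasing order: [-6.3852, 4.3852].


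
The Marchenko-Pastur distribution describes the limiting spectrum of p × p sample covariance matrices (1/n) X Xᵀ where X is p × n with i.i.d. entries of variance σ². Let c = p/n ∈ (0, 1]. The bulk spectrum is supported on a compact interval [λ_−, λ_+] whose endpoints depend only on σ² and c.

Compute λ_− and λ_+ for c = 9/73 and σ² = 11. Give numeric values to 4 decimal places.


c = 9/73 = 0.123288; √c = 0.351123.
λ_− = σ² (1 − √c)² = 11 · (1 − 0.351123)² = 11 · (0.648877)² = 4.631449.
λ_+ = σ² (1 + √c)² = 11 · (1 + 0.351123)² = 11 · (1.351123)² = 20.080880.

Rounded to 4 decimal places: λ_− ≈ 4.6314, λ_+ ≈ 20.0809.


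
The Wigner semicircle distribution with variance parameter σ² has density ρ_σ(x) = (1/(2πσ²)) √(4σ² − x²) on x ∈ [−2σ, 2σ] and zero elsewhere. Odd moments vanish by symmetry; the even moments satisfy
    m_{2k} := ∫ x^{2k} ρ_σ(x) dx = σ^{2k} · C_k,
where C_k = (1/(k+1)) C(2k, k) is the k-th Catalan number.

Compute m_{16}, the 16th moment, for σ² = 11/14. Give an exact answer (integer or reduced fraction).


By the scaled semicircle moment identity, m_{2k} = σ^{2k} · C_k with k = 8.
C_8 = (1/(k+1)) · C(2k, k) = (1/9) · C(16, 8) = (1/9) · 12870 = 1430.
σ^{2k} = (σ²)^k = (11/14)^8 = 214358881/1475789056.

Therefore m_{16} = σ^{16} · C_8 = (214358881/1475789056) · 1430 = 153266599915/737894528.


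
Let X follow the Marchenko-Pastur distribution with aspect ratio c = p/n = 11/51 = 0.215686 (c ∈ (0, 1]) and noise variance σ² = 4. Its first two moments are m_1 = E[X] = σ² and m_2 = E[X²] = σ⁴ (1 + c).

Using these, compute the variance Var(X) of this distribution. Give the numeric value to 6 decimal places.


m_1 = E[X] = σ² = 4, so m_1² = 16.
m_2 = E[X²] = σ⁴ (1 + c) = 16 · (1 + 0.215686) = 16 · 1.215686 = 19.450980.
(Note m_2 − m_1² simplifies to c · σ⁴ = 0.215686 · 16.)

Var(X) = m_2 − m_1² = 19.450980 − 16 = 3.450980.


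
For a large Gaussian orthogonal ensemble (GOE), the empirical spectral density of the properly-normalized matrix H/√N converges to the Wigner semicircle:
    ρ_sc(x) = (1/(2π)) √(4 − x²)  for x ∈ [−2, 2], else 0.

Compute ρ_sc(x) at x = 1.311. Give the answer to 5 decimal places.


ρ_sc(x) = (1/(2π)) √(4 − x²). With x = 1.311:
  4 − x² = 4 − (1.311)² = 4 − 1.718721 = 2.281279.
  √(4 − x²) = 1.510390.
  1/(2π) = 0.159155.
  ρ_sc(1.311) = 0.159155 · 1.510390 = 0.240386.

Rounded to 5 decimal places: ρ_sc(1.311) ≈ 0.24039.


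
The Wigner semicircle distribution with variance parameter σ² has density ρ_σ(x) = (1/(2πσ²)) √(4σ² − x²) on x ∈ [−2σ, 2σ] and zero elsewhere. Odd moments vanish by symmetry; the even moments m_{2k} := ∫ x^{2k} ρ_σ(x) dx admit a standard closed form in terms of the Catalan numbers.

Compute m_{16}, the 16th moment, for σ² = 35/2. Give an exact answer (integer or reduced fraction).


By the scaled semicircle moment identity, m_{2k} = σ^{2k} · C_k with k = 8.
C_8 = (1/(k+1)) · C(2k, k) = (1/9) · C(16, 8) = (1/9) · 12870 = 1430.
σ^{2k} = (σ²)^k = (35/2)^8 = 2251875390625/256.

Therefore m_{16} = σ^{16} · C_8 = (2251875390625/256) · 1430 = 1610090904296875/128.


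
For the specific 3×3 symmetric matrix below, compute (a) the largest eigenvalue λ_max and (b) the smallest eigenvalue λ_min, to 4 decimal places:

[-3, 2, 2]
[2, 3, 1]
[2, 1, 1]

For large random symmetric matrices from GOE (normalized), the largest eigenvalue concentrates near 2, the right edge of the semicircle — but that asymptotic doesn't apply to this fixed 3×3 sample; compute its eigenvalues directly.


Since M is real symmetric, all three eigenvalues are real; they are the roots of det(λI − M) = λ³ − (tr M) λ² + s λ − det M, where s is the sum of the principal 2×2 minors.
tr M = -3 + 3 + 1 = 1.
s = ((-3)·3 − 2²) + ((-3)·1 − 2²) + (3·1 − 1²) = -13 + (-7) + 2 = -18.
det M (expand along row 1) = (-3)·2 − 2·0 + 2·(-4) = -14.
Characteristic polynomial: λ³ − λ² − 18λ + 14 = 0.
Substitute λ = y + (tr M)/3 = y + 0.333333 to remove the quadratic term: y³ + p·y + q = 0 with p = s − (tr M)²/3 = -18.333333 and q = −2(tr M)³/27 + (tr M)·s/3 − det M = 7.925926.
Three real roots ⇒ use the trigonometric (Viète) form: r = 2√(−p/3) = 4.944132, φ = arccos(3q/(p·r)) = arccos(-0.262325) = 1.836227 rad.
y_k = r·cos(φ/3 − 2πk/3) for k = 0, 1, 2 gives y = 4.046560, 0.436871, -4.483432.
λ_k = y_k + 0.333333 gives λ = 4.3799, 0.7702, -4.1501 (check: the sum is 1.0000 = tr M).

Hence λ_max = 4.3799 and λ_min = -4.1501.


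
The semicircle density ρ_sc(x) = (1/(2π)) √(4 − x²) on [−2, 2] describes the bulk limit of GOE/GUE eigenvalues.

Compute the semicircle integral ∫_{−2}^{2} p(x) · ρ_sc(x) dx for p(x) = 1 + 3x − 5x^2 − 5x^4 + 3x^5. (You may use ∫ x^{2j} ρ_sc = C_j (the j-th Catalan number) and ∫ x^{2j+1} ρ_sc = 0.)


Write p(x) = Σ a_i x^i, split into monomials and integrate each against ρ_sc separately.
Using ∫ x^{2j} ρ_sc = C_j = (1/(j+1)) C(2j, j) (Catalan numbers) and ∫ x^{2j+1} ρ_sc = 0 (odd monomials vanish by symmetry):
  i = 0 (even): a_0 · C_{0} = 1 · 1 = 1
  i = 1 (odd): ∫ x^1 ρ_sc = 0 (vanishes)
  i = 2 (even): a_2 · C_{1} = -5 · 1 = -5
  i = 4 (even): a_4 · C_{2} = -5 · 2 = -10
  i = 5 (odd): ∫ x^5 ρ_sc = 0 (vanishes)

Summing the contributions: ∫_{−2}^{2} p(x) ρ_sc(x) dx = 1 + (-5) + (-10) = -14.


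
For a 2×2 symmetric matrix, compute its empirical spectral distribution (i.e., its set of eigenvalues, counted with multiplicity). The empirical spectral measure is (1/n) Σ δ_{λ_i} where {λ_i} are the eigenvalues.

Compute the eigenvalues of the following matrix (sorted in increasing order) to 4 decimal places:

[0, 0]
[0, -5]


Since M is real symmetric, both eigenvalues are real; they are the roots of det(λI − M) = λ² − (tr M) λ + det M.
tr M = 0 + (-5) = -5.
det M = 0·(-5) − 0² = 0 − 0 = 0.
Characteristic polynomial: λ² + 5λ = 0.
Discriminant Δ = (tr M)² − 4·det M = 25 − 0 = 25; √Δ = 5.000000.
λ = (tr M ± √Δ)/2 = (-5 ± 5.000000)/2, giving (tr M − √Δ)/2 = -5.0000 and (tr M + √Δ)/2 = 0.0000.

Eigenvalues sorted in increasing order: [-5.0000, 0.0000].


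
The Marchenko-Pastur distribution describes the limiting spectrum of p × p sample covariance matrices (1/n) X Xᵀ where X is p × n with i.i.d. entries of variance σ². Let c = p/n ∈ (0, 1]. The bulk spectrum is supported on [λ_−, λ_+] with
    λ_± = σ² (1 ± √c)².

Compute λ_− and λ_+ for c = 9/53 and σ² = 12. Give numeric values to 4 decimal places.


c = 9/53 = 0.169811; √c = 0.412082.
λ_− = σ² (1 − √c)² = 12 · (1 − 0.412082)² = 12 · (0.587918)² = 4.147775.
λ_+ = σ² (1 + √c)² = 12 · (1 + 0.412082)² = 12 · (1.412082)² = 23.927696.

Rounded to 4 decimal places: λ_− ≈ 4.1478, λ_+ ≈ 23.9277.


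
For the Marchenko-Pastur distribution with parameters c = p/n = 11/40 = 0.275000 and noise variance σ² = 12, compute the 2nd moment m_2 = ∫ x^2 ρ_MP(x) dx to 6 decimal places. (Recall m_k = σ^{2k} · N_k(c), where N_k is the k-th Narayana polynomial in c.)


E[X²] = σ⁴ (1 + c) (second MP moment). With σ² = 12 (so σ⁴ = 144) and c = 11/40 = 0.275000: E[X²] = 144 · (1 + 0.275000) = 144 · 1.275000.

So E[X^2] = 183.600000.


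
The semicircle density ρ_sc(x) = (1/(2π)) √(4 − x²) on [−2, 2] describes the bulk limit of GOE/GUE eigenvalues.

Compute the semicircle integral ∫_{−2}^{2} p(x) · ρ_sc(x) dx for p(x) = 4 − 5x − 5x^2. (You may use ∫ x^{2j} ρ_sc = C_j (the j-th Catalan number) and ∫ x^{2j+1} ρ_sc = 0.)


Write p(x) = Σ a_i x^i, split into monomials and integrate each against ρ_sc separately.
Using ∫ x^{2j} ρ_sc = C_j = (1/(j+1)) C(2j, j) (Catalan numbers) and ∫ x^{2j+1} ρ_sc = 0 (odd monomials vanish by symmetry):
  i = 0 (even): a_0 · C_{0} = 4 · 1 = 4
  i = 1 (odd): ∫ x^1 ρ_sc = 0 (vanishes)
  i = 2 (even): a_2 · C_{1} = -5 · 1 = -5

Summing the contributions: ∫_{−2}^{2} p(x) ρ_sc(x) dx = 4 + (-5) = -1.


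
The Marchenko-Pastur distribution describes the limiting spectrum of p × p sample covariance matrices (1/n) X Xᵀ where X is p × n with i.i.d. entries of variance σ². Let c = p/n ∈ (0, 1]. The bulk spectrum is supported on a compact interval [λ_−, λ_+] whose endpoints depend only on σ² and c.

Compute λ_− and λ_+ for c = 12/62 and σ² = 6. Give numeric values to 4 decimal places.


c = 12/62 = 0.193548; √c = 0.439941.
λ_− = σ² (1 − √c)² = 6 · (1 − 0.439941)² = 6 · (0.560059)² = 1.881994.
λ_+ = σ² (1 + √c)² = 6 · (1 + 0.439941)² = 6 · (1.439941)² = 12.440586.

Rounded to 4 decimal places: λ_− ≈ 1.8820, λ_+ ≈ 12.4406.


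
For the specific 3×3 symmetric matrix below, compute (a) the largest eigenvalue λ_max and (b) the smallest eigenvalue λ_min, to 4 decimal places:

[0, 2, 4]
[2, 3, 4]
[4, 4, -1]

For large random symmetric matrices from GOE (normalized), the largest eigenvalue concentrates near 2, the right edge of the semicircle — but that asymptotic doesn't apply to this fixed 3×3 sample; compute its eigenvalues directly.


Since M is real symmetric, all three eigenvalues are real; they are the roots of det(λI − M) = λ³ − (tr M) λ² + s λ − det M, where s is the sum of the principal 2×2 minors.
tr M = 0 + 3 + (-1) = 2.
s = (0·3 − 2²) + (0·(-1) − 4²) + (3·(-1) − 4²) = -4 + (-16) + (-19) = -39.
det M (expand along row 1) = 0·(-19) − 2·(-18) + 4·(-4) = 20.
Characteristic polynomial: λ³ − 2λ² − 39λ − 20 = 0.
Substitute λ = y + (tr M)/3 = y + 0.666667 to remove the quadratic term: y³ + p·y + q = 0 with p = s − (tr M)²/3 = -40.333333 and q = −2(tr M)³/27 + (tr M)·s/3 − det M = -46.592593.
Three real roots ⇒ use the trigonometric (Viète) form: r = 2√(−p/3) = 7.333333, φ = arccos(3q/(p·r)) = arccos(0.472577) = 1.078584 rad.
y_k = r·cos(φ/3 − 2πk/3) for k = 0, 1, 2 gives y = 6.864462, -1.197796, -5.666667.
λ_k = y_k + 0.666667 gives λ = 7.5311, -0.5311, -5.0000 (check: the sum is 2.0000 = tr M).

Hence λ_max = 7.5311 and λ_min = -5.0000.


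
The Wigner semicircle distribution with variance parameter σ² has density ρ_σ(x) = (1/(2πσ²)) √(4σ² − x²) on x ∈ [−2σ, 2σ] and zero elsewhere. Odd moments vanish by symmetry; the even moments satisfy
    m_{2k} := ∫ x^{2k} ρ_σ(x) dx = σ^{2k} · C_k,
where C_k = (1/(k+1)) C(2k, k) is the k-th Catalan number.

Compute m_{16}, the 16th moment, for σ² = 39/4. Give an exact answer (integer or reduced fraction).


By the scaled semicircle moment identity, m_{2k} = σ^{2k} · C_k with k = 8.
C_8 = (1/(k+1)) · C(2k, k) = (1/9) · C(16, 8) = (1/9) · 12870 = 1430.
σ^{2k} = (σ²)^k = (39/4)^8 = 5352009260481/65536.

Therefore m_{16} = σ^{16} · C_8 = (5352009260481/65536) · 1430 = 3826686621243915/32768.


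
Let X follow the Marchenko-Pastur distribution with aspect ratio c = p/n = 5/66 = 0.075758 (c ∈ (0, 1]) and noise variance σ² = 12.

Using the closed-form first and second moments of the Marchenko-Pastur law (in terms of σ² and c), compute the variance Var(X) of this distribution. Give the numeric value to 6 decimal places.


Recall the MP moments m_1 = E[X] = σ² and m_2 = E[X²] = σ⁴ (1 + c).
m_1 = E[X] = σ² = 12, so m_1² = 144.
m_2 = E[X²] = σ⁴ (1 + c) = 144 · (1 + 0.075758) = 144 · 1.075758 = 154.909091.
(Note m_2 − m_1² simplifies to c · σ⁴ = 0.075758 · 144.)

Var(X) = m_2 − m_1² = 154.909091 − 144 = 10.909091.


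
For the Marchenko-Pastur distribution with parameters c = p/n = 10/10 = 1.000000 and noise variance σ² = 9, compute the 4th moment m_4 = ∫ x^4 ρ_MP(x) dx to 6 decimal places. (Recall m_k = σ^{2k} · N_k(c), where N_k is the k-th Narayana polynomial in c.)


E[X⁴] = σ⁸ (1 + 6c + 6c² + c³) (fourth MP moment). With σ² = 9 (so σ⁸ = 6561) and c = 10/10 = 1.000000: E[X⁴] = 6561 · (1 + 6·1.000000 + 6·(1.000000)² + (1.000000)³) = 6561 · 14.000000.

So E[X^4] = 91854.000000.


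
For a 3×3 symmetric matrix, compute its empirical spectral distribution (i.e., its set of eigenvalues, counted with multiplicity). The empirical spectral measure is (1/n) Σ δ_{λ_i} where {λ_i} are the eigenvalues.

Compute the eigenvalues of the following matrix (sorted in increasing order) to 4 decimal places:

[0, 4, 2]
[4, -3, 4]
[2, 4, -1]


Since M is real symmetric, all three eigenvalues are real; they are the roots of det(λI − M) = λ³ − (tr M) λ² + s λ − det M, where s is the sum of the principal 2×2 minors.
tr M = 0 + (-3) + (-1) = -4.
s = (0·(-3) − 4²) + (0·(-1) − 2²) + ((-3)·(-1) − 4²) = -16 + (-4) + (-13) = -33.
det M (expand along row 1) = 0·(-13) − 4·(-12) + 2·22 = 92.
Characteristic polynomial: λ³ + 4λ² − 33λ − 92 = 0.
Substitute λ = y + (tr M)/3 = y − 1.333333 to remove the quadratic term: y³ + p·y + q = 0 with p = s − (tr M)²/3 = -38.333333 and q = −2(tr M)³/27 + (tr M)·s/3 − det M = -43.259259.
Three real roots ⇒ use the trigonometric (Viète) form: r = 2√(−p/3) = 7.149204, φ = arccos(3q/(p·r)) = arccos(0.473550) = 1.077479 rad.
y_k = r·cos(φ/3 − 2πk/3) for k = 0, 1, 2 gives y = 6.693031, -1.170318, -5.522713.
λ_k = y_k − 1.333333 gives λ = 5.3597, -2.5037, -6.8560 (check: the sum is -4.0000 = tr M).

Eigenvalues sorted in increasing order: [-6.8560, -2.5037, 5.3597].


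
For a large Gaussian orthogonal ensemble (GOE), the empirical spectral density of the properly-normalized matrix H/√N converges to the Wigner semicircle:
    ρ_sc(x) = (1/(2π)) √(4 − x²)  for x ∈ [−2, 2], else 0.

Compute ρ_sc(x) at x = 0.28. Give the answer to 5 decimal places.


ρ_sc(x) = (1/(2π)) √(4 − x²). With x = 0.28:
  4 − x² = 4 − (0.28)² = 4 − 0.078400 = 3.921600.
  √(4 − x²) = 1.980303.
  1/(2π) = 0.159155.
  ρ_sc(0.28) = 0.159155 · 1.980303 = 0.315175.

Rounded to 5 decimal places: ρ_sc(0.28) ≈ 0.31518.


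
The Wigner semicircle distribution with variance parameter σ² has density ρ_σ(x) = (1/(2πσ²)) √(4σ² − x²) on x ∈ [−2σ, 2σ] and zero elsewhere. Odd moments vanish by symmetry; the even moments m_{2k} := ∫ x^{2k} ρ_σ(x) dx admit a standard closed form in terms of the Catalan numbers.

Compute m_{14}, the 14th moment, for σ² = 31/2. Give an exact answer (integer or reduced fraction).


By the scaled semicircle moment identity, m_{2k} = σ^{2k} · C_k with k = 7.
C_7 = (1/(k+1)) · C(2k, k) = (1/8) · C(14, 7) = (1/8) · 3432 = 429.
σ^{2k} = (σ²)^k = (31/2)^7 = 27512614111/128.

Therefore m_{14} = σ^{14} · C_7 = (27512614111/128) · 429 = 11802911453619/128.


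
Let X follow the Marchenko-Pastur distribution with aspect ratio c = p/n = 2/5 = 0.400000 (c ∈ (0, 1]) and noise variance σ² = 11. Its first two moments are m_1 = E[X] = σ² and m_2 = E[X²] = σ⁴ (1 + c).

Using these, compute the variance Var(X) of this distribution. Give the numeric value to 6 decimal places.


m_1 = E[X] = σ² = 11, so m_1² = 121.
m_2 = E[X²] = σ⁴ (1 + c) = 121 · (1 + 0.400000) = 121 · 1.400000 = 169.400000.
(Note m_2 − m_1² simplifies to c · σ⁴ = 0.400000 · 121.)

Var(X) = m_2 − m_1² = 169.400000 − 121 = 48.400000.


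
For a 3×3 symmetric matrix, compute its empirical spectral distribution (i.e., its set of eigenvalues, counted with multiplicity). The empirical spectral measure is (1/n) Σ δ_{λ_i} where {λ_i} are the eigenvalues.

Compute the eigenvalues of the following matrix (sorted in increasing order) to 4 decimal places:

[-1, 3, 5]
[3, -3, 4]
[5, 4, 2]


Since M is real symmetric, all three eigenvalues are real; they are the roots of det(λI − M) = λ³ − (tr M) λ² + s λ − det M, where s is the sum of the principal 2×2 minors.
tr M = -1 + (-3) + 2 = -2.
s = ((-1)·(-3) − 3²) + ((-1)·2 − 5²) + ((-3)·2 − 4²) = -6 + (-27) + (-22) = -55.
det M (expand along row 1) = (-1)·(-22) − 3·(-14) + 5·27 = 199.
Characteristic polynomial: λ³ + 2λ² − 55λ − 199 = 0.
Substitute λ = y + (tr M)/3 = y − 0.666667 to remove the quadratic term: y³ + p·y + q = 0 with p = s − (tr M)²/3 = -56.333333 and q = −2(tr M)³/27 + (tr M)·s/3 − det M = -161.740741.
Three real roots ⇒ use the trigonometric (Viète) form: r = 2√(−p/3) = 8.666667, φ = arccos(3q/(p·r)) = arccos(0.993855) = 0.110915 rad.
y_k = r·cos(φ/3 − 2πk/3) for k = 0, 1, 2 gives y = 8.660744, -4.052943, -4.607801.
λ_k = y_k − 0.666667 gives λ = 7.9941, -4.7196, -5.2745 (check: the sum is -2.0000 = tr M).

Eigenvalues sorted in increasing order: [-5.2745, -4.7196, 7.9941].


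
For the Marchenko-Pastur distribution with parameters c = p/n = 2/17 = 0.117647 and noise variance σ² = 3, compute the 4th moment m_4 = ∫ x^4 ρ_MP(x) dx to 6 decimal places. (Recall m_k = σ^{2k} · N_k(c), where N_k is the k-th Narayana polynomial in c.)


E[X⁴] = σ⁸ (1 + 6c + 6c² + c³) (fourth MP moment). With σ² = 3 (so σ⁸ = 81) and c = 2/17 = 0.117647: E[X⁴] = 81 · (1 + 6·0.117647 + 6·(0.117647)² + (0.117647)³) = 81 · 1.790556.

So E[X^4] = 145.035009.


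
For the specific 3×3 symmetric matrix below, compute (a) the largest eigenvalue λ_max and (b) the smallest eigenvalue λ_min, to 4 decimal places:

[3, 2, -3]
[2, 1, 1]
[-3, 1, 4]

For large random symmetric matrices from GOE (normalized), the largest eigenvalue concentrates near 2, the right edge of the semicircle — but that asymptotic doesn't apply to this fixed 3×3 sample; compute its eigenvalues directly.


Since M is real symmetric, all three eigenvalues are real; they are the roots of det(λI − M) = λ³ − (tr M) λ² + s λ − det M, where s is the sum of the principal 2×2 minors.
tr M = 3 + 1 + 4 = 8.
s = (3·1 − 2²) + (3·4 − (-3)²) + (1·4 − 1²) = -1 + 3 + 3 = 5.
det M (expand along row 1) = 3·3 − 2·11 + (-3)·5 = -28.
Characteristic polynomial: λ³ − 8λ² + 5λ + 28 = 0.
Substitute λ = y + (tr M)/3 = y + 2.666667 to remove the quadratic term: y³ + p·y + q = 0 with p = s − (tr M)²/3 = -16.333333 and q = −2(tr M)³/27 + (tr M)·s/3 − det M = 3.407407.
Three real roots ⇒ use the trigonometric (Viète) form: r = 2√(−p/3) = 4.666667, φ = arccos(3q/(p·r)) = arccos(-0.134111) = 1.705312 rad.
y_k = r·cos(φ/3 − 2πk/3) for k = 0, 1, 2 gives y = 3.932801, 0.209177, -4.141978.
λ_k = y_k + 2.666667 gives λ = 6.5995, 2.8758, -1.4753 (check: the sum is 8.0000 = tr M).

Hence λ_max = 6.5995 and λ_min = -1.4753.


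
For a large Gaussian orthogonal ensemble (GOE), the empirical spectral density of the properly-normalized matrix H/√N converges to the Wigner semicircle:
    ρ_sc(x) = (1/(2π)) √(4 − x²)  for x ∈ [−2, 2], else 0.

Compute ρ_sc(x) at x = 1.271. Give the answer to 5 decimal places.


ρ_sc(x) = (1/(2π)) √(4 − x²). With x = 1.271:
  4 − x² = 4 − (1.271)² = 4 − 1.615441 = 2.384559.
  √(4 − x²) = 1.544202.
  1/(2π) = 0.159155.
  ρ_sc(1.271) = 0.159155 · 1.544202 = 0.245767.

Rounded to 5 decimal places: ρ_sc(1.271) ≈ 0.24577.


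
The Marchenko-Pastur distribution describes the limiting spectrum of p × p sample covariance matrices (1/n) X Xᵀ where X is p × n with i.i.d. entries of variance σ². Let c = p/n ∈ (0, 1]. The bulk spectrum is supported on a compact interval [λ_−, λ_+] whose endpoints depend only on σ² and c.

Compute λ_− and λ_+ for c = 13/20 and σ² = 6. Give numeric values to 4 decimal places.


c = 13/20 = 0.650000; √c = 0.806226.
λ_− = σ² (1 − √c)² = 6 · (1 − 0.806226)² = 6 · (0.193774)² = 0.225291.
λ_+ = σ² (1 + √c)² = 6 · (1 + 0.806226)² = 6 · (1.806226)² = 19.574709.

Rounded to 4 decimal places: λ_− ≈ 0.2253, λ_+ ≈ 19.5747.


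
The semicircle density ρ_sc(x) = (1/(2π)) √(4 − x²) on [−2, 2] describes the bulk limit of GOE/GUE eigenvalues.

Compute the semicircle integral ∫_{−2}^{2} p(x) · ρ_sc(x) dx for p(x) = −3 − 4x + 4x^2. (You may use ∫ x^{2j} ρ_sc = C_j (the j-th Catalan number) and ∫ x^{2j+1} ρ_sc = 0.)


Write p(x) = Σ a_i x^i, split into monomials and integrate each against ρ_sc separately.
Using ∫ x^{2j} ρ_sc = C_j = (1/(j+1)) C(2j, j) (Catalan numbers) and ∫ x^{2j+1} ρ_sc = 0 (odd monomials vanish by symmetry):
  i = 0 (even): a_0 · C_{0} = -3 · 1 = -3
  i = 1 (odd): ∫ x^1 ρ_sc = 0 (vanishes)
  i = 2 (even): a_2 · C_{1} = 4 · 1 = 4

Summing the contributions: ∫_{−2}^{2} p(x) ρ_sc(x) dx = (-3) + 4 = 1.
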